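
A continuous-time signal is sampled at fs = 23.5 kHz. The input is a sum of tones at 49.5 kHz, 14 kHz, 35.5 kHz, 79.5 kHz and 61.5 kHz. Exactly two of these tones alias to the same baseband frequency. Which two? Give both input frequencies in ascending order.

fs/2 = 11.75 kHz.
49.5 kHz mod fs = 2.5 kHz.
2.5 kHz ≤ fs/2 = 11.75 kHz, appears at 2.5 kHz.
14 kHz > fs/2 = 11.75 kHz, folds to fs − 14 kHz = 9.5 kHz.
35.5 kHz mod fs = 12 kHz.
12 kHz > fs/2 = 11.75 kHz, folds to fs − 12 kHz = 11.5 kHz.
79.5 kHz mod fs = 9 kHz.
9 kHz ≤ fs/2 = 11.75 kHz, appears at 9 kHz.
61.5 kHz mod fs = 14.5 kHz.
14.5 kHz > fs/2 = 11.75 kHz, folds to fs − 14.5 kHz = 9 kHz.
61.5 kHz and 79.5 kHz both map to 9 kHz.

61.5 kHz, 79.5 kHz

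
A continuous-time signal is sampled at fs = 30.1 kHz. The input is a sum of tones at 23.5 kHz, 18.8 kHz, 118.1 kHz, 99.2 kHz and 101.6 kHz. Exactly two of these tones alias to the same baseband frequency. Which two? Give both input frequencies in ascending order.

fs/2 = 15.05 kHz.
23.5 kHz > fs/2 = 15.05 kHz, folds to fs − 23.5 kHz = 6.6 kHz.
18.8 kHz > fs/2 = 15.05 kHz, folds to fs − 18.8 kHz = 11.3 kHz.
118.1 kHz mod fs = 27.8 kHz.
27.8 kHz > fs/2 = 15.05 kHz, folds to fs − 27.8 kHz = 2.3 kHz.
99.2 kHz mod fs = 8.9 kHz.
8.9 kHz ≤ fs/2 = 15.05 kHz, appears at 8.9 kHz.
101.6 kHz mod fs = 11.3 kHz.
11.3 kHz ≤ fs/2 = 15.05 kHz, appears at 11.3 kHz.
18.8 kHz and 101.6 kHz both map to 11.3 kHz.

18.8 kHz, 101.6 kHz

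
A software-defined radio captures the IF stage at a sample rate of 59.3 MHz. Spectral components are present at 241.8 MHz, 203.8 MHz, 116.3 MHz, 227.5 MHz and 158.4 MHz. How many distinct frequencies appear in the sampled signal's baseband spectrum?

fs/2 = 29.65 MHz.
241.8 MHz mod fs = 4.6 MHz.
4.6 MHz ≤ fs/2 = 29.65 MHz, appears at 4.6 MHz.
203.8 MHz mod fs = 25.9 MHz.
25.9 MHz ≤ fs/2 = 29.65 MHz, appears at 25.9 MHz.
116.3 MHz mod fs = 57 MHz.
57 MHz > fs/2 = 29.65 MHz, folds to fs − 57 MHz = 2.3 MHz.
227.5 MHz mod fs = 49.6 MHz.
49.6 MHz > fs/2 = 29.65 MHz, folds to fs − 49.6 MHz = 9.7 MHz.
158.4 MHz mod fs = 39.8 MHz.
39.8 MHz > fs/2 = 29.65 MHz, folds to fs − 39.8 MHz = 19.5 MHz.
Distinct values: {2.3 MHz, 4.6 MHz, 9.7 MHz, 19.5 MHz, 25.9 MHz} → 5.

5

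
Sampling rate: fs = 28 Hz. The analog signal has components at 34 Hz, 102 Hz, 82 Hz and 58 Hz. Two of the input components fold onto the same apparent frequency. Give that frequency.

2 Hz

fs/2 = 14 Hz.
34 Hz mod fs = 6 Hz.
6 Hz ≤ fs/2 = 14 Hz, appears at 6 Hz.
102 Hz mod fs = 18 Hz.
18 Hz > fs/2 = 14 Hz, folds to fs − 18 Hz = 10 Hz.
82 Hz mod fs = 26 Hz.
26 Hz > fs/2 = 14 Hz, folds to fs − 26 Hz = 2 Hz.
58 Hz mod fs = 2 Hz.
2 Hz ≤ fs/2 = 14 Hz, appears at 2 Hz.
58 Hz and 82 Hz both map to 2 Hz.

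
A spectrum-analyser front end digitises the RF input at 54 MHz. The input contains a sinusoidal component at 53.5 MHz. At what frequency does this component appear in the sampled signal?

0.5 MHz

53.5 MHz > fs/2 = 27 MHz, folds to fs − 53.5 MHz = 0.5 MHz.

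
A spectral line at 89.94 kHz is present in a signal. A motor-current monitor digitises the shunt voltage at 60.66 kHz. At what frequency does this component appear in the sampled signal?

29.28 kHz

89.94 kHz mod fs = 29.28 kHz.
29.28 kHz ≤ fs/2 = 30.33 kHz, appears at 29.28 kHz.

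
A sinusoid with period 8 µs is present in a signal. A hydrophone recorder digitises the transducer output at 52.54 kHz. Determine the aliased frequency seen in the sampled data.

T = 8 µs → f = 1/T = 125 kHz.
125 kHz mod fs = 19.92 kHz.
19.92 kHz ≤ fs/2 = 26.27 kHz, appears at 19.92 kHz.

19.92 kHz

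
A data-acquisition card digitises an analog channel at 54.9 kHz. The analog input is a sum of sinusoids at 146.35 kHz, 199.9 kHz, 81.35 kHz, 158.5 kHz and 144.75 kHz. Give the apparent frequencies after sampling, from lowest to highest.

6.2 kHz, 18.35 kHz, 19.7 kHz, 19.95 kHz, 26.45 kHz

fs/2 = 27.45 kHz.
146.35 kHz mod fs = 36.55 kHz.
36.55 kHz > fs/2 = 27.45 kHz, folds to fs − 36.55 kHz = 18.35 kHz.
199.9 kHz mod fs = 35.2 kHz.
35.2 kHz > fs/2 = 27.45 kHz, folds to fs − 35.2 kHz = 19.7 kHz.
81.35 kHz mod fs = 26.45 kHz.
26.45 kHz ≤ fs/2 = 27.45 kHz, appears at 26.45 kHz.
158.5 kHz mod fs = 48.7 kHz.
48.7 kHz > fs/2 = 27.45 kHz, folds to fs − 48.7 kHz = 6.2 kHz.
144.75 kHz mod fs = 34.95 kHz.
34.95 kHz > fs/2 = 27.45 kHz, folds to fs − 34.95 kHz = 19.95 kHz.
Distinct values: {6.2 kHz, 18.35 kHz, 19.7 kHz, 19.95 kHz, 26.45 kHz}.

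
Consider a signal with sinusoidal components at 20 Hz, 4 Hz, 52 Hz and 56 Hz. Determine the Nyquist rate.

112 Hz

Highest-frequency component: 56 Hz.
Nyquist rate = 2 × 56 Hz = 112 Hz.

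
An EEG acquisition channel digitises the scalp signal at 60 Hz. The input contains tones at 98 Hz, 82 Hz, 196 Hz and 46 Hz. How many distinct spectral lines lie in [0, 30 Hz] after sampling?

3

fs/2 = 30 Hz.
98 Hz mod fs = 38 Hz.
38 Hz > fs/2 = 30 Hz, folds to fs − 38 Hz = 22 Hz.
82 Hz mod fs = 22 Hz.
22 Hz ≤ fs/2 = 30 Hz, appears at 22 Hz.
196 Hz mod fs = 16 Hz.
16 Hz ≤ fs/2 = 30 Hz, appears at 16 Hz.
46 Hz > fs/2 = 30 Hz, folds to fs − 46 Hz = 14 Hz.
Distinct values: {14 Hz, 16 Hz, 22 Hz} → 3.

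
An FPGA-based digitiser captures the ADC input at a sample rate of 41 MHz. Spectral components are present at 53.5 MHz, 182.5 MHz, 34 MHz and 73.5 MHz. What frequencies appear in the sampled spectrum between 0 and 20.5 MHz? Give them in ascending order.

fs/2 = 20.5 MHz.
53.5 MHz mod fs = 12.5 MHz.
12.5 MHz ≤ fs/2 = 20.5 MHz, appears at 12.5 MHz.
182.5 MHz mod fs = 18.5 MHz.
18.5 MHz ≤ fs/2 = 20.5 MHz, appears at 18.5 MHz.
34 MHz > fs/2 = 20.5 MHz, folds to fs − 34 MHz = 7 MHz.
73.5 MHz mod fs = 32.5 MHz.
32.5 MHz > fs/2 = 20.5 MHz, folds to fs − 32.5 MHz = 8.5 MHz.
Distinct values: {7 MHz, 8.5 MHz, 12.5 MHz, 18.5 MHz}.

7 MHz, 8.5 MHz, 12.5 MHz, 18.5 MHz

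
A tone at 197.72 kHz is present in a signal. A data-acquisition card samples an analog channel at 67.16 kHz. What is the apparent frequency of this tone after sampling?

3.76 kHz

197.72 kHz mod fs = 63.4 kHz.
63.4 kHz > fs/2 = 33.58 kHz, folds to fs − 63.4 kHz = 3.76 kHz.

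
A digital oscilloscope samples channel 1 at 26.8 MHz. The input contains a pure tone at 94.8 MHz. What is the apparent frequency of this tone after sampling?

12.4 MHz

94.8 MHz mod fs = 14.4 MHz.
14.4 MHz > fs/2 = 13.4 MHz, folds to fs − 14.4 MHz = 12.4 MHz.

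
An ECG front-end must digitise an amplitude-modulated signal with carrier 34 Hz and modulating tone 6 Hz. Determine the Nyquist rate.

80 Hz

AM sidebands sit at fc ± fm = 28 Hz and 40 Hz.
Highest-frequency component: 40 Hz.
Nyquist rate = 2 × 40 Hz = 80 Hz.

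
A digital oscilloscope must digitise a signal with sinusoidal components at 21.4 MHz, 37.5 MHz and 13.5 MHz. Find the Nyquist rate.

75 MHz

Highest-frequency component: 37.5 MHz.
Nyquist rate = 2 × 37.5 MHz = 75 MHz.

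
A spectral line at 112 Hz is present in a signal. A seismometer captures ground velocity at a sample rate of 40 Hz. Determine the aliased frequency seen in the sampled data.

8 Hz

112 Hz mod fs = 32 Hz.
32 Hz > fs/2 = 20 Hz, folds to fs − 32 Hz = 8 Hz.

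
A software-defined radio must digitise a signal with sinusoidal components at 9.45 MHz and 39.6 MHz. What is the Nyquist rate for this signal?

Highest-frequency component: 39.6 MHz.
Nyquist rate = 2 × 39.6 MHz = 79.2 MHz.

79.2 MHz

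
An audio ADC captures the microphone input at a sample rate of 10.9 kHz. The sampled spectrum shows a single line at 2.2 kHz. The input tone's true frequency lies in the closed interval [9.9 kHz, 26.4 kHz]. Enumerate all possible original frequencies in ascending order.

13.1 kHz, 19.6 kHz, 24 kHz

Frequencies that alias to 2.2 kHz are k·fs ± 2.2 kHz for integer k ≥ 0.
k=0: 2.2 kHz.
k=1: 8.7 kHz, 13.1 kHz.
k=2: 19.6 kHz, 24 kHz.
k=3: 30.5 kHz, 34.9 kHz.
Within [9.9 kHz, 26.4 kHz]: 13.1 kHz, 19.6 kHz, 24 kHz.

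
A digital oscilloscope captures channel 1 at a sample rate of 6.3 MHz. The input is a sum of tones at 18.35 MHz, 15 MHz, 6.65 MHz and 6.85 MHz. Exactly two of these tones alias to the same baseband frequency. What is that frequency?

0.55 MHz

fs/2 = 3.15 MHz.
18.35 MHz mod fs = 5.75 MHz.
5.75 MHz > fs/2 = 3.15 MHz, folds to fs − 5.75 MHz = 0.55 MHz.
15 MHz mod fs = 2.4 MHz.
2.4 MHz ≤ fs/2 = 3.15 MHz, appears at 2.4 MHz.
6.65 MHz mod fs = 0.35 MHz.
0.35 MHz ≤ fs/2 = 3.15 MHz, appears at 0.35 MHz.
6.85 MHz mod fs = 0.55 MHz.
0.55 MHz ≤ fs/2 = 3.15 MHz, appears at 0.55 MHz.
6.85 MHz and 18.35 MHz both map to 0.55 MHz.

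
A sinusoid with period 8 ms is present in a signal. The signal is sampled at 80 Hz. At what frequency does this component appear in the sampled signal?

35 Hz

T = 8 ms → f = 1/T = 125 Hz.
125 Hz mod fs = 45 Hz.
45 Hz > fs/2 = 40 Hz, folds to fs − 45 Hz = 35 Hz.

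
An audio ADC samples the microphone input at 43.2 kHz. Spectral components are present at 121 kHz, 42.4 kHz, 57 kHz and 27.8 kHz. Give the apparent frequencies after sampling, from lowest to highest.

0.8 kHz, 8.6 kHz, 13.8 kHz, 15.4 kHz

fs/2 = 21.6 kHz.
121 kHz mod fs = 34.6 kHz.
34.6 kHz > fs/2 = 21.6 kHz, folds to fs − 34.6 kHz = 8.6 kHz.
42.4 kHz > fs/2 = 21.6 kHz, folds to fs − 42.4 kHz = 0.8 kHz.
57 kHz mod fs = 13.8 kHz.
13.8 kHz ≤ fs/2 = 21.6 kHz, appears at 13.8 kHz.
27.8 kHz > fs/2 = 21.6 kHz, folds to fs − 27.8 kHz = 15.4 kHz.
Distinct values: {0.8 kHz, 8.6 kHz, 13.8 kHz, 15.4 kHz}.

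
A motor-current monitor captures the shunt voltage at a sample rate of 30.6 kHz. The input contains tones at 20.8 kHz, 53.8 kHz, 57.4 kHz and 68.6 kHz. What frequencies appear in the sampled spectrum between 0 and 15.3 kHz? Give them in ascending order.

3.8 kHz, 7.4 kHz, 9.8 kHz

fs/2 = 15.3 kHz.
20.8 kHz > fs/2 = 15.3 kHz, folds to fs − 20.8 kHz = 9.8 kHz.
53.8 kHz mod fs = 23.2 kHz.
23.2 kHz > fs/2 = 15.3 kHz, folds to fs − 23.2 kHz = 7.4 kHz.
57.4 kHz mod fs = 26.8 kHz.
26.8 kHz > fs/2 = 15.3 kHz, folds to fs − 26.8 kHz = 3.8 kHz.
68.6 kHz mod fs = 7.4 kHz.
7.4 kHz ≤ fs/2 = 15.3 kHz, appears at 7.4 kHz.
Distinct values: {3.8 kHz, 7.4 kHz, 9.8 kHz}.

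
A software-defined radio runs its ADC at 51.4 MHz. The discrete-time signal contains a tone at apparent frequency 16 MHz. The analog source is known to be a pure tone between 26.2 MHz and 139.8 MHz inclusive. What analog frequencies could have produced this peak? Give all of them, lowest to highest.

35.4 MHz, 67.4 MHz, 86.8 MHz, 118.8 MHz, 138.2 MHz

Frequencies that alias to 16 MHz are k·fs ± 16 MHz for integer k ≥ 0.
k=0: 16 MHz.
k=1: 35.4 MHz, 67.4 MHz.
k=2: 86.8 MHz, 118.8 MHz.
k=3: 138.2 MHz, 170.2 MHz.
k=4: 189.6 MHz, 221.6 MHz.
Within [26.2 MHz, 139.8 MHz]: 35.4 MHz, 67.4 MHz, 86.8 MHz, 118.8 MHz, 138.2 MHz.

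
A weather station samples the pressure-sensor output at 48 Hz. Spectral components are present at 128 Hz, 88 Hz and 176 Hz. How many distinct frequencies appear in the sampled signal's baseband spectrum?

fs/2 = 24 Hz.
128 Hz mod fs = 32 Hz.
32 Hz > fs/2 = 24 Hz, folds to fs − 32 Hz = 16 Hz.
88 Hz mod fs = 40 Hz.
40 Hz > fs/2 = 24 Hz, folds to fs − 40 Hz = 8 Hz.
176 Hz mod fs = 32 Hz.
32 Hz > fs/2 = 24 Hz, folds to fs − 32 Hz = 16 Hz.
Distinct values: {8 Hz, 16 Hz} → 2.

2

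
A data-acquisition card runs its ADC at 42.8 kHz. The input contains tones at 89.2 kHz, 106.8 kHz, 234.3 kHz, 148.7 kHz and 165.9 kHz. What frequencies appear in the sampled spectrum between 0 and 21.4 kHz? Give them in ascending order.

3.6 kHz, 5.3 kHz, 20.3 kHz, 21.2 kHz

fs/2 = 21.4 kHz.
89.2 kHz mod fs = 3.6 kHz.
3.6 kHz ≤ fs/2 = 21.4 kHz, appears at 3.6 kHz.
106.8 kHz mod fs = 21.2 kHz.
21.2 kHz ≤ fs/2 = 21.4 kHz, appears at 21.2 kHz.
234.3 kHz mod fs = 20.3 kHz.
20.3 kHz ≤ fs/2 = 21.4 kHz, appears at 20.3 kHz.
148.7 kHz mod fs = 20.3 kHz.
20.3 kHz ≤ fs/2 = 21.4 kHz, appears at 20.3 kHz.
165.9 kHz mod fs = 37.5 kHz.
37.5 kHz > fs/2 = 21.4 kHz, folds to fs − 37.5 kHz = 5.3 kHz.
Distinct values: {3.6 kHz, 5.3 kHz, 20.3 kHz, 21.2 kHz}.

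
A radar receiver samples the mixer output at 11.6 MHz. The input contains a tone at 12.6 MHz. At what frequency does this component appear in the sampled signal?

12.6 MHz mod fs = 1 MHz.
1 MHz ≤ fs/2 = 5.8 MHz, appears at 1 MHz.

1 MHz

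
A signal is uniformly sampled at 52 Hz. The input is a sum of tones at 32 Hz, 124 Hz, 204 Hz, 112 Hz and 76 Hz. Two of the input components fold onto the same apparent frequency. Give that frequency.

20 Hz

fs/2 = 26 Hz.
32 Hz > fs/2 = 26 Hz, folds to fs − 32 Hz = 20 Hz.
124 Hz mod fs = 20 Hz.
20 Hz ≤ fs/2 = 26 Hz, appears at 20 Hz.
204 Hz mod fs = 48 Hz.
48 Hz > fs/2 = 26 Hz, folds to fs − 48 Hz = 4 Hz.
112 Hz mod fs = 8 Hz.
8 Hz ≤ fs/2 = 26 Hz, appears at 8 Hz.
76 Hz mod fs = 24 Hz.
24 Hz ≤ fs/2 = 26 Hz, appears at 24 Hz.
32 Hz and 124 Hz both map to 20 Hz.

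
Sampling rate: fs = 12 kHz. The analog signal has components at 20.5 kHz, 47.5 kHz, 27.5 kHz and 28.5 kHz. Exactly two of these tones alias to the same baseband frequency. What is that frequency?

fs/2 = 6 kHz.
20.5 kHz mod fs = 8.5 kHz.
8.5 kHz > fs/2 = 6 kHz, folds to fs − 8.5 kHz = 3.5 kHz.
47.5 kHz mod fs = 11.5 kHz.
11.5 kHz > fs/2 = 6 kHz, folds to fs − 11.5 kHz = 0.5 kHz.
27.5 kHz mod fs = 3.5 kHz.
3.5 kHz ≤ fs/2 = 6 kHz, appears at 3.5 kHz.
28.5 kHz mod fs = 4.5 kHz.
4.5 kHz ≤ fs/2 = 6 kHz, appears at 4.5 kHz.
20.5 kHz and 27.5 kHz both map to 3.5 kHz.

3.5 kHz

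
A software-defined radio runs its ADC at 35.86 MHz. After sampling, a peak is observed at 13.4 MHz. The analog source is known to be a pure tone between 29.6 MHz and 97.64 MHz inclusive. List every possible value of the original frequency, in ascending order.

49.26 MHz, 58.32 MHz, 85.12 MHz, 94.18 MHz

Frequencies that alias to 13.4 MHz are k·fs ± 13.4 MHz for integer k ≥ 0.
k=0: 13.4 MHz.
k=1: 22.46 MHz, 49.26 MHz.
k=2: 58.32 MHz, 85.12 MHz.
k=3: 94.18 MHz, 120.98 MHz.
k=4: 130.04 MHz, 156.84 MHz.
Within [29.6 MHz, 97.64 MHz]: 49.26 MHz, 58.32 MHz, 85.12 MHz, 94.18 MHz.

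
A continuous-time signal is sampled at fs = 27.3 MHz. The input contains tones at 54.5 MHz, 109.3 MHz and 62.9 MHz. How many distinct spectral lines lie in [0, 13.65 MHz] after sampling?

fs/2 = 13.65 MHz.
54.5 MHz mod fs = 27.2 MHz.
27.2 MHz > fs/2 = 13.65 MHz, folds to fs − 27.2 MHz = 0.1 MHz.
109.3 MHz mod fs = 0.1 MHz.
0.1 MHz ≤ fs/2 = 13.65 MHz, appears at 0.1 MHz.
62.9 MHz mod fs = 8.3 MHz.
8.3 MHz ≤ fs/2 = 13.65 MHz, appears at 8.3 MHz.
Distinct values: {0.1 MHz, 8.3 MHz} → 2.

2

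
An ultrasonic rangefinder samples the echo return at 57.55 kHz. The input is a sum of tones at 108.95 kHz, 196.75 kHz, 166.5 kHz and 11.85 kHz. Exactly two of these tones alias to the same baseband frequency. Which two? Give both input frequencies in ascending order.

fs/2 = 28.775 kHz.
108.95 kHz mod fs = 51.4 kHz.
51.4 kHz > fs/2 = 28.775 kHz, folds to fs − 51.4 kHz = 6.15 kHz.
196.75 kHz mod fs = 24.1 kHz.
24.1 kHz ≤ fs/2 = 28.775 kHz, appears at 24.1 kHz.
166.5 kHz mod fs = 51.4 kHz.
51.4 kHz > fs/2 = 28.775 kHz, folds to fs − 51.4 kHz = 6.15 kHz.
11.85 kHz ≤ fs/2 = 28.775 kHz, passes unchanged.
108.95 kHz and 166.5 kHz both map to 6.15 kHz.

108.95 kHz, 166.5 kHz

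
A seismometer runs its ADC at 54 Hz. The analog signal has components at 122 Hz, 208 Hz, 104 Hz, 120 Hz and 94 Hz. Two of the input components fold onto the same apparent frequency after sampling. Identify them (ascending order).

fs/2 = 27 Hz.
122 Hz mod fs = 14 Hz.
14 Hz ≤ fs/2 = 27 Hz, appears at 14 Hz.
208 Hz mod fs = 46 Hz.
46 Hz > fs/2 = 27 Hz, folds to fs − 46 Hz = 8 Hz.
104 Hz mod fs = 50 Hz.
50 Hz > fs/2 = 27 Hz, folds to fs − 50 Hz = 4 Hz.
120 Hz mod fs = 12 Hz.
12 Hz ≤ fs/2 = 27 Hz, appears at 12 Hz.
94 Hz mod fs = 40 Hz.
40 Hz > fs/2 = 27 Hz, folds to fs − 40 Hz = 14 Hz.
94 Hz and 122 Hz both map to 14 Hz.

94 Hz, 122 Hz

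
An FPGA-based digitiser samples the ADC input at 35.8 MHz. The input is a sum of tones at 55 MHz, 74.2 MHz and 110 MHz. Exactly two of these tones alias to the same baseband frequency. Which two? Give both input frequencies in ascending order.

fs/2 = 17.9 MHz.
55 MHz mod fs = 19.2 MHz.
19.2 MHz > fs/2 = 17.9 MHz, folds to fs − 19.2 MHz = 16.6 MHz.
74.2 MHz mod fs = 2.6 MHz.
2.6 MHz ≤ fs/2 = 17.9 MHz, appears at 2.6 MHz.
110 MHz mod fs = 2.6 MHz.
2.6 MHz ≤ fs/2 = 17.9 MHz, appears at 2.6 MHz.
74.2 MHz and 110 MHz both map to 2.6 MHz.

74.2 MHz, 110 MHz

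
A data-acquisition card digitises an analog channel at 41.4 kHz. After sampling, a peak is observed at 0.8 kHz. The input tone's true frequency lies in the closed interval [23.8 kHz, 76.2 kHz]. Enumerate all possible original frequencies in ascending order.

Frequencies that alias to 0.8 kHz are k·fs ± 0.8 kHz for integer k ≥ 0.
k=0: 0.8 kHz.
k=1: 40.6 kHz, 42.2 kHz.
k=2: 82 kHz, 83.6 kHz.
Within [23.8 kHz, 76.2 kHz]: 40.6 kHz, 42.2 kHz.

40.6 kHz, 42.2 kHz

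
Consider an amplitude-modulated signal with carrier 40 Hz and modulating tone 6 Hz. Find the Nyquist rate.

92 Hz

AM sidebands sit at fc ± fm = 34 Hz and 46 Hz.
Highest-frequency component: 46 Hz.
Nyquist rate = 2 × 46 Hz = 92 Hz.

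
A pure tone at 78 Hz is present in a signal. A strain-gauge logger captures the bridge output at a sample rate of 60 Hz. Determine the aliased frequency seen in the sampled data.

18 Hz

78 Hz mod fs = 18 Hz.
18 Hz ≤ fs/2 = 30 Hz, appears at 18 Hz.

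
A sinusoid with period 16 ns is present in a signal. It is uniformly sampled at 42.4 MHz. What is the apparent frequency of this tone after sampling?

20.1 MHz

T = 16 ns → f = 1/T = 62.5 MHz.
62.5 MHz mod fs = 20.1 MHz.
20.1 MHz ≤ fs/2 = 21.2 MHz, appears at 20.1 MHz.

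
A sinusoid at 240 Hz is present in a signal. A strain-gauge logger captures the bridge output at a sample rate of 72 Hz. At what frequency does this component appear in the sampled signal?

24 Hz

240 Hz mod fs = 24 Hz.
24 Hz ≤ fs/2 = 36 Hz, appears at 24 Hz.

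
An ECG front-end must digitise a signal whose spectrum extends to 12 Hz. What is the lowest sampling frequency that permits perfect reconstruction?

24 Hz

Nyquist rate = 2 × 12 Hz = 24 Hz.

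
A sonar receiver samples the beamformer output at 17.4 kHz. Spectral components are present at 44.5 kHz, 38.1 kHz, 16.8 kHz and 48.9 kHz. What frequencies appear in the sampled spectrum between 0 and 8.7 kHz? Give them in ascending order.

fs/2 = 8.7 kHz.
44.5 kHz mod fs = 9.7 kHz.
9.7 kHz > fs/2 = 8.7 kHz, folds to fs − 9.7 kHz = 7.7 kHz.
38.1 kHz mod fs = 3.3 kHz.
3.3 kHz ≤ fs/2 = 8.7 kHz, appears at 3.3 kHz.
16.8 kHz > fs/2 = 8.7 kHz, folds to fs − 16.8 kHz = 0.6 kHz.
48.9 kHz mod fs = 14.1 kHz.
14.1 kHz > fs/2 = 8.7 kHz, folds to fs − 14.1 kHz = 3.3 kHz.
Distinct values: {0.6 kHz, 3.3 kHz, 7.7 kHz}.

0.6 kHz, 3.3 kHz, 7.7 kHz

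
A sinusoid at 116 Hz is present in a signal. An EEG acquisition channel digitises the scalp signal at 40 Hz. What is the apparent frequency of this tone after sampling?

116 Hz mod fs = 36 Hz.
36 Hz > fs/2 = 20 Hz, folds to fs − 36 Hz = 4 Hz.

4 Hz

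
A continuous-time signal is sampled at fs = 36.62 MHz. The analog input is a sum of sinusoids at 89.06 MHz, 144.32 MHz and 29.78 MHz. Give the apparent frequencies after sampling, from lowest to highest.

2.16 MHz, 6.84 MHz, 15.82 MHz

fs/2 = 18.31 MHz.
89.06 MHz mod fs = 15.82 MHz.
15.82 MHz ≤ fs/2 = 18.31 MHz, appears at 15.82 MHz.
144.32 MHz mod fs = 34.46 MHz.
34.46 MHz > fs/2 = 18.31 MHz, folds to fs − 34.46 MHz = 2.16 MHz.
29.78 MHz > fs/2 = 18.31 MHz, folds to fs − 29.78 MHz = 6.84 MHz.
Distinct values: {2.16 MHz, 6.84 MHz, 15.82 MHz}.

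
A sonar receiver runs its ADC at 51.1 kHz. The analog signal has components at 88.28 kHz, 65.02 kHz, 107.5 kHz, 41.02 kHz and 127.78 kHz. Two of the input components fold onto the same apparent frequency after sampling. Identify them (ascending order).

fs/2 = 25.55 kHz.
88.28 kHz mod fs = 37.18 kHz.
37.18 kHz > fs/2 = 25.55 kHz, folds to fs − 37.18 kHz = 13.92 kHz.
65.02 kHz mod fs = 13.92 kHz.
13.92 kHz ≤ fs/2 = 25.55 kHz, appears at 13.92 kHz.
107.5 kHz mod fs = 5.3 kHz.
5.3 kHz ≤ fs/2 = 25.55 kHz, appears at 5.3 kHz.
41.02 kHz > fs/2 = 25.55 kHz, folds to fs − 41.02 kHz = 10.08 kHz.
127.78 kHz mod fs = 25.58 kHz.
25.58 kHz > fs/2 = 25.55 kHz, folds to fs − 25.58 kHz = 25.52 kHz.
65.02 kHz and 88.28 kHz both map to 13.92 kHz.

65.02 kHz, 88.28 kHz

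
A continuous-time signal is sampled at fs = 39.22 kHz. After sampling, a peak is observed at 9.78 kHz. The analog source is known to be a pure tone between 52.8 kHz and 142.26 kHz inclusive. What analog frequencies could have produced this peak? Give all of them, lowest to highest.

68.66 kHz, 88.22 kHz, 107.88 kHz, 127.44 kHz

Frequencies that alias to 9.78 kHz are k·fs ± 9.78 kHz for integer k ≥ 0.
k=0: 9.78 kHz.
k=1: 29.44 kHz, 49 kHz.
k=2: 68.66 kHz, 88.22 kHz.
k=3: 107.88 kHz, 127.44 kHz.
k=4: 147.1 kHz, 166.66 kHz.
Within [52.8 kHz, 142.26 kHz]: 68.66 kHz, 88.22 kHz, 107.88 kHz, 127.44 kHz.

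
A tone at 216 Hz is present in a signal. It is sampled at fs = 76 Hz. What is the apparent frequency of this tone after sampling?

216 Hz mod fs = 64 Hz.
64 Hz > fs/2 = 38 Hz, folds to fs − 64 Hz = 12 Hz.

12 Hz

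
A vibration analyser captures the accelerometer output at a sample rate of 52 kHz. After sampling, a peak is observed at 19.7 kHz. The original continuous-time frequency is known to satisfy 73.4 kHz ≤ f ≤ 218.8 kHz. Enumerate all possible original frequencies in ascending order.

84.3 kHz, 123.7 kHz, 136.3 kHz, 175.7 kHz, 188.3 kHz

Frequencies that alias to 19.7 kHz are k·fs ± 19.7 kHz for integer k ≥ 0.
k=0: 19.7 kHz.
k=1: 32.3 kHz, 71.7 kHz.
k=2: 84.3 kHz, 123.7 kHz.
k=3: 136.3 kHz, 175.7 kHz.
k=4: 188.3 kHz, 227.7 kHz.
k=5: 240.3 kHz, 279.7 kHz.
Within [73.4 kHz, 218.8 kHz]: 84.3 kHz, 123.7 kHz, 136.3 kHz, 175.7 kHz, 188.3 kHz.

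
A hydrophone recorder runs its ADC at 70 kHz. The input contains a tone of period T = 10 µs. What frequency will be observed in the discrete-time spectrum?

30 kHz

T = 10 µs → f = 1/T = 100 kHz.
100 kHz mod fs = 30 kHz.
30 kHz ≤ fs/2 = 35 kHz, appears at 30 kHz.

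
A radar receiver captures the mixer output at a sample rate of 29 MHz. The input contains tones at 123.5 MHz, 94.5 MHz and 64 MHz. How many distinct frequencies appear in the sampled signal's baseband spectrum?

fs/2 = 14.5 MHz.
123.5 MHz mod fs = 7.5 MHz.
7.5 MHz ≤ fs/2 = 14.5 MHz, appears at 7.5 MHz.
94.5 MHz mod fs = 7.5 MHz.
7.5 MHz ≤ fs/2 = 14.5 MHz, appears at 7.5 MHz.
64 MHz mod fs = 6 MHz.
6 MHz ≤ fs/2 = 14.5 MHz, appears at 6 MHz.
Distinct values: {6 MHz, 7.5 MHz} → 2.

2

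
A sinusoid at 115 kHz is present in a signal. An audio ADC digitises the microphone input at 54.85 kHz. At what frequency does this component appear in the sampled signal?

115 kHz mod fs = 5.3 kHz.
5.3 kHz ≤ fs/2 = 27.425 kHz, appears at 5.3 kHz.

5.3 kHz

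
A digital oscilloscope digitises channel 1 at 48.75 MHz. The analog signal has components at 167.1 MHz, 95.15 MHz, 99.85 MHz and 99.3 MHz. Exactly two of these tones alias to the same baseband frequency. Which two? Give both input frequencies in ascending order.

95.15 MHz, 99.85 MHz

fs/2 = 24.375 MHz.
167.1 MHz mod fs = 20.85 MHz.
20.85 MHz ≤ fs/2 = 24.375 MHz, appears at 20.85 MHz.
95.15 MHz mod fs = 46.4 MHz.
46.4 MHz > fs/2 = 24.375 MHz, folds to fs − 46.4 MHz = 2.35 MHz.
99.85 MHz mod fs = 2.35 MHz.
2.35 MHz ≤ fs/2 = 24.375 MHz, appears at 2.35 MHz.
99.3 MHz mod fs = 1.8 MHz.
1.8 MHz ≤ fs/2 = 24.375 MHz, appears at 1.8 MHz.
95.15 MHz and 99.85 MHz both map to 2.35 MHz.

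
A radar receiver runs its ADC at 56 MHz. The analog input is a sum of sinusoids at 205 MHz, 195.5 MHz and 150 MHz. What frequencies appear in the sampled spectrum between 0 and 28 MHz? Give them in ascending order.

fs/2 = 28 MHz.
205 MHz mod fs = 37 MHz.
37 MHz > fs/2 = 28 MHz, folds to fs − 37 MHz = 19 MHz.
195.5 MHz mod fs = 27.5 MHz.
27.5 MHz ≤ fs/2 = 28 MHz, appears at 27.5 MHz.
150 MHz mod fs = 38 MHz.
38 MHz > fs/2 = 28 MHz, folds to fs − 38 MHz = 18 MHz.
Distinct values: {18 MHz, 19 MHz, 27.5 MHz}.

18 MHz, 19 MHz, 27.5 MHz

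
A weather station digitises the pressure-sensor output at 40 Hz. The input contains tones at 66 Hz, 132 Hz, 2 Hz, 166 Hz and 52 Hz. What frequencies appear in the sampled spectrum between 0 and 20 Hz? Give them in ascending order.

fs/2 = 20 Hz.
66 Hz mod fs = 26 Hz.
26 Hz > fs/2 = 20 Hz, folds to fs − 26 Hz = 14 Hz.
132 Hz mod fs = 12 Hz.
12 Hz ≤ fs/2 = 20 Hz, appears at 12 Hz.
2 Hz ≤ fs/2 = 20 Hz, passes unchanged.
166 Hz mod fs = 6 Hz.
6 Hz ≤ fs/2 = 20 Hz, appears at 6 Hz.
52 Hz mod fs = 12 Hz.
12 Hz ≤ fs/2 = 20 Hz, appears at 12 Hz.
Distinct values: {2 Hz, 6 Hz, 12 Hz, 14 Hz}.

2 Hz, 6 Hz, 12 Hz, 14 Hz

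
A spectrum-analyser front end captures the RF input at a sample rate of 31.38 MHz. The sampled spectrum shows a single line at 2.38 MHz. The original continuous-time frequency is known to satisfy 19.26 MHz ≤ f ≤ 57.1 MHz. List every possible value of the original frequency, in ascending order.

Frequencies that alias to 2.38 MHz are k·fs ± 2.38 MHz for integer k ≥ 0.
k=0: 2.38 MHz.
k=1: 29 MHz, 33.76 MHz.
k=2: 60.38 MHz, 65.14 MHz.
Within [19.26 MHz, 57.1 MHz]: 29 MHz, 33.76 MHz.

29 MHz, 33.76 MHz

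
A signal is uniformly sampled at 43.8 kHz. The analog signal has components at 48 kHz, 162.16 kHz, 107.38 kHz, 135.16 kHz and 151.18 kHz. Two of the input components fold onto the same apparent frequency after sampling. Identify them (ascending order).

107.38 kHz, 151.18 kHz

fs/2 = 21.9 kHz.
48 kHz mod fs = 4.2 kHz.
4.2 kHz ≤ fs/2 = 21.9 kHz, appears at 4.2 kHz.
162.16 kHz mod fs = 30.76 kHz.
30.76 kHz > fs/2 = 21.9 kHz, folds to fs − 30.76 kHz = 13.04 kHz.
107.38 kHz mod fs = 19.78 kHz.
19.78 kHz ≤ fs/2 = 21.9 kHz, appears at 19.78 kHz.
135.16 kHz mod fs = 3.76 kHz.
3.76 kHz ≤ fs/2 = 21.9 kHz, appears at 3.76 kHz.
151.18 kHz mod fs = 19.78 kHz.
19.78 kHz ≤ fs/2 = 21.9 kHz, appears at 19.78 kHz.
107.38 kHz and 151.18 kHz both map to 19.78 kHz.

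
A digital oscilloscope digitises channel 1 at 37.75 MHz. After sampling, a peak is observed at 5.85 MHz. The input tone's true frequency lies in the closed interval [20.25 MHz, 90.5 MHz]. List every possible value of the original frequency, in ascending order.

Frequencies that alias to 5.85 MHz are k·fs ± 5.85 MHz for integer k ≥ 0.
k=0: 5.85 MHz.
k=1: 31.9 MHz, 43.6 MHz.
k=2: 69.65 MHz, 81.35 MHz.
k=3: 107.4 MHz, 119.1 MHz.
Within [20.25 MHz, 90.5 MHz]: 31.9 MHz, 43.6 MHz, 69.65 MHz, 81.35 MHz.

31.9 MHz, 43.6 MHz, 69.65 MHz, 81.35 MHz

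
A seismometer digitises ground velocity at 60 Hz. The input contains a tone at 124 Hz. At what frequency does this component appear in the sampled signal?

124 Hz mod fs = 4 Hz.
4 Hz ≤ fs/2 = 30 Hz, appears at 4 Hz.

4 Hz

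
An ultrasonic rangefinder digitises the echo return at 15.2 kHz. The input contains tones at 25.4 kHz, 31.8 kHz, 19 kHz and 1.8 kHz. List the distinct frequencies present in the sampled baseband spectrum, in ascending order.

1.4 kHz, 1.8 kHz, 3.8 kHz, 5 kHz

fs/2 = 7.6 kHz.
25.4 kHz mod fs = 10.2 kHz.
10.2 kHz > fs/2 = 7.6 kHz, folds to fs − 10.2 kHz = 5 kHz.
31.8 kHz mod fs = 1.4 kHz.
1.4 kHz ≤ fs/2 = 7.6 kHz, appears at 1.4 kHz.
19 kHz mod fs = 3.8 kHz.
3.8 kHz ≤ fs/2 = 7.6 kHz, appears at 3.8 kHz.
1.8 kHz ≤ fs/2 = 7.6 kHz, passes unchanged.
Distinct values: {1.4 kHz, 1.8 kHz, 3.8 kHz, 5 kHz}.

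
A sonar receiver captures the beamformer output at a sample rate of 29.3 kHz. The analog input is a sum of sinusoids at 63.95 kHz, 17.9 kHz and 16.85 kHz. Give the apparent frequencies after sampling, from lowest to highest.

fs/2 = 14.65 kHz.
63.95 kHz mod fs = 5.35 kHz.
5.35 kHz ≤ fs/2 = 14.65 kHz, appears at 5.35 kHz.
17.9 kHz > fs/2 = 14.65 kHz, folds to fs − 17.9 kHz = 11.4 kHz.
16.85 kHz > fs/2 = 14.65 kHz, folds to fs − 16.85 kHz = 12.45 kHz.
Distinct values: {5.35 kHz, 11.4 kHz, 12.45 kHz}.

5.35 kHz, 11.4 kHz, 12.45 kHz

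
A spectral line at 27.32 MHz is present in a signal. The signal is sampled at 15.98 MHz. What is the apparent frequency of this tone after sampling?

27.32 MHz mod fs = 11.34 MHz.
11.34 MHz > fs/2 = 7.99 MHz, folds to fs − 11.34 MHz = 4.64 MHz.

4.64 MHz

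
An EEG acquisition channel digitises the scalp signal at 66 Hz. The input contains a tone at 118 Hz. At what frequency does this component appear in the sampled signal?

118 Hz mod fs = 52 Hz.
52 Hz > fs/2 = 33 Hz, folds to fs − 52 Hz = 14 Hz.

14 Hz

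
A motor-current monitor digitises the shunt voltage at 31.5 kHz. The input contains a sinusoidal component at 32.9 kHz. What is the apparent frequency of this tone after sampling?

1.4 kHz

32.9 kHz mod fs = 1.4 kHz.
1.4 kHz ≤ fs/2 = 15.75 kHz, appears at 1.4 kHz.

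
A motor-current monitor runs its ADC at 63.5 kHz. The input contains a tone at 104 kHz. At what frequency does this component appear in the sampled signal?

23 kHz

104 kHz mod fs = 40.5 kHz.
40.5 kHz > fs/2 = 31.75 kHz, folds to fs − 40.5 kHz = 23 kHz.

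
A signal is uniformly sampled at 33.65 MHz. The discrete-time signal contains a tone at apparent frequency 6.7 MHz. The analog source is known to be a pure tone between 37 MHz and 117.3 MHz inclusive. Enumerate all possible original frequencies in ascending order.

Frequencies that alias to 6.7 MHz are k·fs ± 6.7 MHz for integer k ≥ 0.
k=0: 6.7 MHz.
k=1: 26.95 MHz, 40.35 MHz.
k=2: 60.6 MHz, 74 MHz.
k=3: 94.25 MHz, 107.65 MHz.
k=4: 127.9 MHz, 141.3 MHz.
Within [37 MHz, 117.3 MHz]: 40.35 MHz, 60.6 MHz, 74 MHz, 94.25 MHz, 107.65 MHz.

40.35 MHz, 60.6 MHz, 74 MHz, 94.25 MHz, 107.65 MHz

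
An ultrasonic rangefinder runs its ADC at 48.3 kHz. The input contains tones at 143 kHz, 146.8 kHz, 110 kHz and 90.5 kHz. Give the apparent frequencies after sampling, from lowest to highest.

1.9 kHz, 6.1 kHz, 13.4 kHz

fs/2 = 24.15 kHz.
143 kHz mod fs = 46.4 kHz.
46.4 kHz > fs/2 = 24.15 kHz, folds to fs − 46.4 kHz = 1.9 kHz.
146.8 kHz mod fs = 1.9 kHz.
1.9 kHz ≤ fs/2 = 24.15 kHz, appears at 1.9 kHz.
110 kHz mod fs = 13.4 kHz.
13.4 kHz ≤ fs/2 = 24.15 kHz, appears at 13.4 kHz.
90.5 kHz mod fs = 42.2 kHz.
42.2 kHz > fs/2 = 24.15 kHz, folds to fs − 42.2 kHz = 6.1 kHz.
Distinct values: {1.9 kHz, 6.1 kHz, 13.4 kHz}.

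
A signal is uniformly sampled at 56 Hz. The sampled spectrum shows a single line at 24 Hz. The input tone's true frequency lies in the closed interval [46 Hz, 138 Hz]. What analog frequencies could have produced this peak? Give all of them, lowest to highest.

80 Hz, 88 Hz, 136 Hz

Frequencies that alias to 24 Hz are k·fs ± 24 Hz for integer k ≥ 0.
k=0: 24 Hz.
k=1: 32 Hz, 80 Hz.
k=2: 88 Hz, 136 Hz.
k=3: 144 Hz, 192 Hz.
Within [46 Hz, 138 Hz]: 80 Hz, 88 Hz, 136 Hz.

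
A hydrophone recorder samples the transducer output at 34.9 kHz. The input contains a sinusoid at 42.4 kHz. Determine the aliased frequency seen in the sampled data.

42.4 kHz mod fs = 7.5 kHz.
7.5 kHz ≤ fs/2 = 17.45 kHz, appears at 7.5 kHz.

7.5 kHz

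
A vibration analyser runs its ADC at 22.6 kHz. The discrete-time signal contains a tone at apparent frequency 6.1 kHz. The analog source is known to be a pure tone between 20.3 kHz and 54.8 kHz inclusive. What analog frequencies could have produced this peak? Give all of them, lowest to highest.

Frequencies that alias to 6.1 kHz are k·fs ± 6.1 kHz for integer k ≥ 0.
k=0: 6.1 kHz.
k=1: 16.5 kHz, 28.7 kHz.
k=2: 39.1 kHz, 51.3 kHz.
k=3: 61.7 kHz, 73.9 kHz.
Within [20.3 kHz, 54.8 kHz]: 28.7 kHz, 39.1 kHz, 51.3 kHz.

28.7 kHz, 39.1 kHz, 51.3 kHz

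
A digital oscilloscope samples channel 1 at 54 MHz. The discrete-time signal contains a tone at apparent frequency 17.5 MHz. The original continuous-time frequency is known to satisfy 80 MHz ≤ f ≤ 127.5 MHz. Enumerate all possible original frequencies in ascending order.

Frequencies that alias to 17.5 MHz are k·fs ± 17.5 MHz for integer k ≥ 0.
k=0: 17.5 MHz.
k=1: 36.5 MHz, 71.5 MHz.
k=2: 90.5 MHz, 125.5 MHz.
k=3: 144.5 MHz, 179.5 MHz.
Within [80 MHz, 127.5 MHz]: 90.5 MHz, 125.5 MHz.

90.5 MHz, 125.5 MHz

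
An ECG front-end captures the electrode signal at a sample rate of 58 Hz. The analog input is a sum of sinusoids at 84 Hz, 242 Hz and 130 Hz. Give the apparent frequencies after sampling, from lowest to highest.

fs/2 = 29 Hz.
84 Hz mod fs = 26 Hz.
26 Hz ≤ fs/2 = 29 Hz, appears at 26 Hz.
242 Hz mod fs = 10 Hz.
10 Hz ≤ fs/2 = 29 Hz, appears at 10 Hz.
130 Hz mod fs = 14 Hz.
14 Hz ≤ fs/2 = 29 Hz, appears at 14 Hz.
Distinct values: {10 Hz, 14 Hz, 26 Hz}.

10 Hz, 14 Hz, 26 Hz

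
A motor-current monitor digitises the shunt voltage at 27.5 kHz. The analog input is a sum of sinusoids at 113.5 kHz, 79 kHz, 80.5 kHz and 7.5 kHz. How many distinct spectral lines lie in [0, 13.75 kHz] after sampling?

fs/2 = 13.75 kHz.
113.5 kHz mod fs = 3.5 kHz.
3.5 kHz ≤ fs/2 = 13.75 kHz, appears at 3.5 kHz.
79 kHz mod fs = 24 kHz.
24 kHz > fs/2 = 13.75 kHz, folds to fs − 24 kHz = 3.5 kHz.
80.5 kHz mod fs = 25.5 kHz.
25.5 kHz > fs/2 = 13.75 kHz, folds to fs − 25.5 kHz = 2 kHz.
7.5 kHz ≤ fs/2 = 13.75 kHz, passes unchanged.
Distinct values: {2 kHz, 3.5 kHz, 7.5 kHz} → 3.

3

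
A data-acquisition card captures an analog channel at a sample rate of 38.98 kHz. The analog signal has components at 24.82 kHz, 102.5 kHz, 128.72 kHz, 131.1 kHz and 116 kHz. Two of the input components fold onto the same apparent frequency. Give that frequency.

14.16 kHz

fs/2 = 19.49 kHz.
24.82 kHz > fs/2 = 19.49 kHz, folds to fs − 24.82 kHz = 14.16 kHz.
102.5 kHz mod fs = 24.54 kHz.
24.54 kHz > fs/2 = 19.49 kHz, folds to fs − 24.54 kHz = 14.44 kHz.
128.72 kHz mod fs = 11.78 kHz.
11.78 kHz ≤ fs/2 = 19.49 kHz, appears at 11.78 kHz.
131.1 kHz mod fs = 14.16 kHz.
14.16 kHz ≤ fs/2 = 19.49 kHz, appears at 14.16 kHz.
116 kHz mod fs = 38.04 kHz.
38.04 kHz > fs/2 = 19.49 kHz, folds to fs − 38.04 kHz = 0.94 kHz.
24.82 kHz and 131.1 kHz both map to 14.16 kHz.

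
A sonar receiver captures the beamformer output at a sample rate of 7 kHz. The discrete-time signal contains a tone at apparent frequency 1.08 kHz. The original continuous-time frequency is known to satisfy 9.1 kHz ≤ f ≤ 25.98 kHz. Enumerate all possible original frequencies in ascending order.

12.92 kHz, 15.08 kHz, 19.92 kHz, 22.08 kHz

Frequencies that alias to 1.08 kHz are k·fs ± 1.08 kHz for integer k ≥ 0.
k=0: 1.08 kHz.
k=1: 5.92 kHz, 8.08 kHz.
k=2: 12.92 kHz, 15.08 kHz.
k=3: 19.92 kHz, 22.08 kHz.
k=4: 26.92 kHz, 29.08 kHz.
Within [9.1 kHz, 25.98 kHz]: 12.92 kHz, 15.08 kHz, 19.92 kHz, 22.08 kHz.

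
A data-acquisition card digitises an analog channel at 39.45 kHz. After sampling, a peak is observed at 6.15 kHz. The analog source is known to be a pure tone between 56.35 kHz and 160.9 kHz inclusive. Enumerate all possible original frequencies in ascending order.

Frequencies that alias to 6.15 kHz are k·fs ± 6.15 kHz for integer k ≥ 0.
k=0: 6.15 kHz.
k=1: 33.3 kHz, 45.6 kHz.
k=2: 72.75 kHz, 85.05 kHz.
k=3: 112.2 kHz, 124.5 kHz.
k=4: 151.65 kHz, 163.95 kHz.
k=5: 191.1 kHz, 203.4 kHz.
Within [56.35 kHz, 160.9 kHz]: 72.75 kHz, 85.05 kHz, 112.2 kHz, 124.5 kHz, 151.65 kHz.

72.75 kHz, 85.05 kHz, 112.2 kHz, 124.5 kHz, 151.65 kHz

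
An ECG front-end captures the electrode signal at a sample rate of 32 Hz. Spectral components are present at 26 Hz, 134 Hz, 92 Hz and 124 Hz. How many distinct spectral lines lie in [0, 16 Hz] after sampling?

fs/2 = 16 Hz.
26 Hz > fs/2 = 16 Hz, folds to fs − 26 Hz = 6 Hz.
134 Hz mod fs = 6 Hz.
6 Hz ≤ fs/2 = 16 Hz, appears at 6 Hz.
92 Hz mod fs = 28 Hz.
28 Hz > fs/2 = 16 Hz, folds to fs − 28 Hz = 4 Hz.
124 Hz mod fs = 28 Hz.
28 Hz > fs/2 = 16 Hz, folds to fs − 28 Hz = 4 Hz.
Distinct values: {4 Hz, 6 Hz} → 2.

2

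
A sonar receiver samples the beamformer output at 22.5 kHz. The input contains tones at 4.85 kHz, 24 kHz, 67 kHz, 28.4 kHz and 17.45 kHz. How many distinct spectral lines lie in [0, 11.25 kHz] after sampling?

5

fs/2 = 11.25 kHz.
4.85 kHz ≤ fs/2 = 11.25 kHz, passes unchanged.
24 kHz mod fs = 1.5 kHz.
1.5 kHz ≤ fs/2 = 11.25 kHz, appears at 1.5 kHz.
67 kHz mod fs = 22 kHz.
22 kHz > fs/2 = 11.25 kHz, folds to fs − 22 kHz = 0.5 kHz.
28.4 kHz mod fs = 5.9 kHz.
5.9 kHz ≤ fs/2 = 11.25 kHz, appears at 5.9 kHz.
17.45 kHz > fs/2 = 11.25 kHz, folds to fs − 17.45 kHz = 5.05 kHz.
Distinct values: {0.5 kHz, 1.5 kHz, 4.85 kHz, 5.05 kHz, 5.9 kHz} → 5.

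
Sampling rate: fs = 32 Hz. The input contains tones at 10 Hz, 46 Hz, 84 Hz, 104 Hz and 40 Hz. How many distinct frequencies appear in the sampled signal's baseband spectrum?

fs/2 = 16 Hz.
10 Hz ≤ fs/2 = 16 Hz, passes unchanged.
46 Hz mod fs = 14 Hz.
14 Hz ≤ fs/2 = 16 Hz, appears at 14 Hz.
84 Hz mod fs = 20 Hz.
20 Hz > fs/2 = 16 Hz, folds to fs − 20 Hz = 12 Hz.
104 Hz mod fs = 8 Hz.
8 Hz ≤ fs/2 = 16 Hz, appears at 8 Hz.
40 Hz mod fs = 8 Hz.
8 Hz ≤ fs/2 = 16 Hz, appears at 8 Hz.
Distinct values: {8 Hz, 10 Hz, 12 Hz, 14 Hz} → 4.

4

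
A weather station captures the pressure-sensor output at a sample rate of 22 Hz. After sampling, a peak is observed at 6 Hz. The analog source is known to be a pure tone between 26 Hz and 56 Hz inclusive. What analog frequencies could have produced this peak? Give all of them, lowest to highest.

28 Hz, 38 Hz, 50 Hz

Frequencies that alias to 6 Hz are k·fs ± 6 Hz for integer k ≥ 0.
k=0: 6 Hz.
k=1: 16 Hz, 28 Hz.
k=2: 38 Hz, 50 Hz.
k=3: 60 Hz, 72 Hz.
Within [26 Hz, 56 Hz]: 28 Hz, 38 Hz, 50 Hz.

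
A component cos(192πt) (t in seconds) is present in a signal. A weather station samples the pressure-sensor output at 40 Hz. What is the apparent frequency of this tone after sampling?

ω = 192π rad/s → f = ω/(2π) = 96 Hz.
96 Hz mod fs = 16 Hz.
16 Hz ≤ fs/2 = 20 Hz, appears at 16 Hz.

16 Hz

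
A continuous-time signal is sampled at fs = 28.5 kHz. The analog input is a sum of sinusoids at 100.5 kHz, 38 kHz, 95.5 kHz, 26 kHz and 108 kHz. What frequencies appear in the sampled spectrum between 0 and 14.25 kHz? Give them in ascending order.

2.5 kHz, 6 kHz, 9.5 kHz, 10 kHz, 13.5 kHz

fs/2 = 14.25 kHz.
100.5 kHz mod fs = 15 kHz.
15 kHz > fs/2 = 14.25 kHz, folds to fs − 15 kHz = 13.5 kHz.
38 kHz mod fs = 9.5 kHz.
9.5 kHz ≤ fs/2 = 14.25 kHz, appears at 9.5 kHz.
95.5 kHz mod fs = 10 kHz.
10 kHz ≤ fs/2 = 14.25 kHz, appears at 10 kHz.
26 kHz > fs/2 = 14.25 kHz, folds to fs − 26 kHz = 2.5 kHz.
108 kHz mod fs = 22.5 kHz.
22.5 kHz > fs/2 = 14.25 kHz, folds to fs − 22.5 kHz = 6 kHz.
Distinct values: {2.5 kHz, 6 kHz, 9.5 kHz, 10 kHz, 13.5 kHz}.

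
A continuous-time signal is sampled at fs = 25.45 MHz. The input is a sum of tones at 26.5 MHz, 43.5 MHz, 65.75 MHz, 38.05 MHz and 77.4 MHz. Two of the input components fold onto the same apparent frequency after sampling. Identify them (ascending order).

26.5 MHz, 77.4 MHz

fs/2 = 12.725 MHz.
26.5 MHz mod fs = 1.05 MHz.
1.05 MHz ≤ fs/2 = 12.725 MHz, appears at 1.05 MHz.
43.5 MHz mod fs = 18.05 MHz.
18.05 MHz > fs/2 = 12.725 MHz, folds to fs − 18.05 MHz = 7.4 MHz.
65.75 MHz mod fs = 14.85 MHz.
14.85 MHz > fs/2 = 12.725 MHz, folds to fs − 14.85 MHz = 10.6 MHz.
38.05 MHz mod fs = 12.6 MHz.
12.6 MHz ≤ fs/2 = 12.725 MHz, appears at 12.6 MHz.
77.4 MHz mod fs = 1.05 MHz.
1.05 MHz ≤ fs/2 = 12.725 MHz, appears at 1.05 MHz.
26.5 MHz and 77.4 MHz both map to 1.05 MHz.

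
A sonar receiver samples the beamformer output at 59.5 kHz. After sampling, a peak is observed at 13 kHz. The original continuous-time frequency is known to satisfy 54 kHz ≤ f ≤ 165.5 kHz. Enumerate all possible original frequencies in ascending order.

72.5 kHz, 106 kHz, 132 kHz, 165.5 kHz

Frequencies that alias to 13 kHz are k·fs ± 13 kHz for integer k ≥ 0.
k=0: 13 kHz.
k=1: 46.5 kHz, 72.5 kHz.
k=2: 106 kHz, 132 kHz.
k=3: 165.5 kHz, 191.5 kHz.
k=4: 225 kHz, 251 kHz.
Within [54 kHz, 165.5 kHz]: 72.5 kHz, 106 kHz, 132 kHz, 165.5 kHz.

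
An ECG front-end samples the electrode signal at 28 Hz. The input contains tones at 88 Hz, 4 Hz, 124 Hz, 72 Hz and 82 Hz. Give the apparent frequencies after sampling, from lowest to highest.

fs/2 = 14 Hz.
88 Hz mod fs = 4 Hz.
4 Hz ≤ fs/2 = 14 Hz, appears at 4 Hz.
4 Hz ≤ fs/2 = 14 Hz, passes unchanged.
124 Hz mod fs = 12 Hz.
12 Hz ≤ fs/2 = 14 Hz, appears at 12 Hz.
72 Hz mod fs = 16 Hz.
16 Hz > fs/2 = 14 Hz, folds to fs − 16 Hz = 12 Hz.
82 Hz mod fs = 26 Hz.
26 Hz > fs/2 = 14 Hz, folds to fs − 26 Hz = 2 Hz.
Distinct values: {2 Hz, 4 Hz, 12 Hz}.

2 Hz, 4 Hz, 12 Hz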